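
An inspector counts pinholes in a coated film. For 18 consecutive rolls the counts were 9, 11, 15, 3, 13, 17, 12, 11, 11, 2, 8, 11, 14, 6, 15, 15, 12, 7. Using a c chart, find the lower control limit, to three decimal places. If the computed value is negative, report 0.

0.869

c̄ = (9 + 11 + 15 + 3 + 13 + 17 + 12 + 11 + 11 + 2 + 8 + 11 + 14 + 6 + 15 + 15 + 12 + 7) / 18 = 192 / 18 = 10.6667
LCL = c̄ − 3√c̄ = 10.6667 − 3 × 3.2660 = 0.8687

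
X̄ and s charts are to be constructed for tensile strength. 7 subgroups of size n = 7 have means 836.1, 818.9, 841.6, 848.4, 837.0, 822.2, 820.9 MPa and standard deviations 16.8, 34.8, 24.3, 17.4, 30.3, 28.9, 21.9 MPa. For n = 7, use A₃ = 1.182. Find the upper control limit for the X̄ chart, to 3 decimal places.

X̄̄ = (836.1 + 818.9 + 841.6 + 848.4 + 837.0 + 822.2 + 820.9) / 7 = 832.1571
s̄ = (16.8 + 34.8 + 24.3 + 17.4 + 30.3 + 28.9 + 21.9) / 7 = 24.9143
UCL = X̄̄ + A₃·s̄ = 832.1571 + 1.182 × 24.9143 = 861.6058

861.606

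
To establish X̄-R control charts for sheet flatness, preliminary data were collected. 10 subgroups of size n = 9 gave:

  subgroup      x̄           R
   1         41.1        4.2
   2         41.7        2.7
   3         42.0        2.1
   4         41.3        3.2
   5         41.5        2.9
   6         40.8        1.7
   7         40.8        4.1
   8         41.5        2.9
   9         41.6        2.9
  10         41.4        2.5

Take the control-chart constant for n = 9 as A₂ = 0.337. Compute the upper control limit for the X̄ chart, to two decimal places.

42.35

X̄̄ = (41.1 + 41.7 + 42.0 + 41.3 + 41.5 + 40.8 + 40.8 + 41.5 + 41.6 + 41.4) / 10 = 413.7000 / 10 = 41.3700
R̄ = (4.2 + 2.7 + 2.1 + 3.2 + 2.9 + 1.7 + 4.1 + 2.9 + 2.9 + 2.5) / 10 = 29.2000 / 10 = 2.9200
UCL = X̄̄ + A₂·R̄ = 41.3700 + 0.337 × 2.9200 = 42.3540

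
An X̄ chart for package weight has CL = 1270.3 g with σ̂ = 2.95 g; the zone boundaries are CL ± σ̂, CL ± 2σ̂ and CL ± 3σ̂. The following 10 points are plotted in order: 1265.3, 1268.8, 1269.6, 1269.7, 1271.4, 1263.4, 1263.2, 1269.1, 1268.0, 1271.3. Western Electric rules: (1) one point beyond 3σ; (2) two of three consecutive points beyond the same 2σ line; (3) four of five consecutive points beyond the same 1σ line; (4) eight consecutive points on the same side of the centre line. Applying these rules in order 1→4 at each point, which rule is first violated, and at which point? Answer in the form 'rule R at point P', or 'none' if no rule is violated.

rule 2 at point 7

Zone of each point (C = within 1σ̂, B = 1σ̂–2σ̂, A = 2σ̂–3σ̂, * = beyond 3σ̂; sign = side of CL): 1:-B, 2:-C, 3:-C, 4:-C, 5:+C, 6:-A, 7:-A, 8:-C, 9:-C, 10:+C
Rule 2 (two of three consecutive points beyond the same 2σ limit) is satisfied at point 7.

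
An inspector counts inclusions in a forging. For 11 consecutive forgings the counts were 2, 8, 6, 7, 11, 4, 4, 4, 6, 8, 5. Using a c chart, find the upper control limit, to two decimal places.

c̄ = (2 + 8 + 6 + 7 + 11 + 4 + 4 + 4 + 6 + 8 + 5) / 11 = 65 / 11 = 5.9091
UCL = c̄ + 3√c̄ = 5.9091 + 3 × √5.9091 = 5.9091 + 3 × 2.4309 = 13.2017

13.20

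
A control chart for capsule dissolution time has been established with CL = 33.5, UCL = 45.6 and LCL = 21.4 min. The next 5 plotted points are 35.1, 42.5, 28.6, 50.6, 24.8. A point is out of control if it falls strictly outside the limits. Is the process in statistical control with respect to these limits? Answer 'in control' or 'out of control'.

out of control

Compare each point to [21.4, 45.6]: sample 4 = 50.6 > UCL.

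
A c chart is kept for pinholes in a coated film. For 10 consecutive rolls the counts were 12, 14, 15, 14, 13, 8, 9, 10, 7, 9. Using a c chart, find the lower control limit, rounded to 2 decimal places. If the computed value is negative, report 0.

1.11

c̄ = (12 + 14 + 15 + 14 + 13 + 8 + 9 + 10 + 7 + 9) / 10 = 111 / 10 = 11.1000
LCL = c̄ − 3√c̄ = 11.1000 − 3 × 3.3317 = 1.1050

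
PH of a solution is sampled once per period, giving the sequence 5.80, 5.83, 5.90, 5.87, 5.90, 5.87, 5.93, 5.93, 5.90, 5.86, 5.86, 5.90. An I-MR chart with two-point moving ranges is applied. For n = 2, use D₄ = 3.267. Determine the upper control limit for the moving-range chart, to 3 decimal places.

0.107

Moving ranges: 0.03, 0.07, 0.03, 0.03, 0.03, 0.06, 0.00, 0.03, 0.04, 0.00, 0.04; M̄R̄ = 0.3600 / 11 = 0.0327
UCL_MR = D₄·M̄R̄ = 3.267 × 0.0327 = 0.1069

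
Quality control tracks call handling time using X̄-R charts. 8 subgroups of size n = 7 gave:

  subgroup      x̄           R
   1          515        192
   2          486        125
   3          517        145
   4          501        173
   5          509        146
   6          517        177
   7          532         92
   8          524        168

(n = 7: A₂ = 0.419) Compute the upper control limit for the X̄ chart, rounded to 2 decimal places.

X̄̄ = (515 + 486 + 517 + 501 + 509 + 517 + 532 + 524) / 8 = 4101.0000 / 8 = 512.6250
R̄ = (192 + 125 + 145 + 173 + 146 + 177 + 92 + 168) / 8 = 1218.0000 / 8 = 152.2500
UCL = X̄̄ + A₂·R̄ = 512.6250 + 0.419 × 152.2500 = 576.4177

576.42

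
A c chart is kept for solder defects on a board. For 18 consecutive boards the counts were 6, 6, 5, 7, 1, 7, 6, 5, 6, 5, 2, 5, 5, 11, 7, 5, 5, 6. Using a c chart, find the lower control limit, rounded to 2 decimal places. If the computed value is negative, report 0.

0.00

c̄ = (6 + 6 + 5 + 7 + 1 + 7 + 6 + 5 + 6 + 5 + 2 + 5 + 5 + 11 + 7 + 5 + 5 + 6) / 18 = 100 / 18 = 5.5556
LCL = c̄ − 3√c̄ = 5.5556 − 3 × 2.3570 = -1.5155 → 0 (cannot be negative)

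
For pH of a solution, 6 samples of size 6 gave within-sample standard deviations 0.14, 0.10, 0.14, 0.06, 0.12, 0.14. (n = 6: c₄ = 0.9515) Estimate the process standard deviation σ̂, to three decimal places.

s̄ = (0.14 + 0.10 + 0.14 + 0.06 + 0.12 + 0.14) / 6 = 0.1167
σ̂ = s̄ / c₄ = 0.1167 / 0.9515 = 0.1226

0.123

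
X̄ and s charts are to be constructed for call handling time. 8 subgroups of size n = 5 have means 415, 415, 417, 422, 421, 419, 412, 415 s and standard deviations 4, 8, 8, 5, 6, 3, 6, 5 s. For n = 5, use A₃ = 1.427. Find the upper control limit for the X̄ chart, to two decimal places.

X̄̄ = (415 + 415 + 417 + 422 + 421 + 419 + 412 + 415) / 8 = 417.0000
s̄ = (4 + 8 + 8 + 5 + 6 + 3 + 6 + 5) / 8 = 5.6250
UCL = X̄̄ + A₃·s̄ = 417.0000 + 1.427 × 5.6250 = 425.0269

425.03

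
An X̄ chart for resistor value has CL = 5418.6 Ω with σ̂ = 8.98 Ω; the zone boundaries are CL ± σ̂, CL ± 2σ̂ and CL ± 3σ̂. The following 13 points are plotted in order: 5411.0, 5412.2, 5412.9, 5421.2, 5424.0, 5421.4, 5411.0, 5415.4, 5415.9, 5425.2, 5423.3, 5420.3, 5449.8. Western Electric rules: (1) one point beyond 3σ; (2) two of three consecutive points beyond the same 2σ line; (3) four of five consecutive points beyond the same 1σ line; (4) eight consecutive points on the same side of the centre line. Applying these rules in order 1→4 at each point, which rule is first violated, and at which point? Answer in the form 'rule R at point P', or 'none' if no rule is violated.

rule 1 at point 13

Zone of each point (C = within 1σ̂, B = 1σ̂–2σ̂, A = 2σ̂–3σ̂, * = beyond 3σ̂; sign = side of CL): 1:-C, 2:-C, 3:-C, 4:+C, 5:+C, 6:+C, 7:-C, 8:-C, 9:-C, 10:+C, 11:+C, 12:+C, 13:+*
Rule 1 (one point beyond the 3σ limits) is satisfied at point 13.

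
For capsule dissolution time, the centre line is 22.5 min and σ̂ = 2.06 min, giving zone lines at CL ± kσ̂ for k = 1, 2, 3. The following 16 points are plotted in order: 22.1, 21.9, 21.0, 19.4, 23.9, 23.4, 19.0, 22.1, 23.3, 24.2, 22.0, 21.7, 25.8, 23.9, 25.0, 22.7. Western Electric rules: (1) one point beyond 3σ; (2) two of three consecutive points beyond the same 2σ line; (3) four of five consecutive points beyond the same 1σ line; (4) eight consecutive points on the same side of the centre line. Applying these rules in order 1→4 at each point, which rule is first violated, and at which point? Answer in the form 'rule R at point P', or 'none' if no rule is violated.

none

Zone of each point (C = within 1σ̂, B = 1σ̂–2σ̂, A = 2σ̂–3σ̂, * = beyond 3σ̂; sign = side of CL): 1:-C, 2:-C, 3:-C, 4:-B, 5:+C, 6:+C, 7:-B, 8:-C, 9:+C, 10:+C, 11:-C, 12:-C, 13:+B, 14:+C, 15:+B, 16:+C
No rule fires across all 16 points.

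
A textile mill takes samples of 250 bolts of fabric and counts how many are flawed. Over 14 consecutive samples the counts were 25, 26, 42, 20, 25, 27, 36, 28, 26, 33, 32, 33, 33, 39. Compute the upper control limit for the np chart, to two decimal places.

45.85

p̄ = Σdᵢ / (k·n) = 425 / (14 × 250) = 0.12143
UCL = np̄ + 3·√(np̄(1−p̄)) = 30.3571 + 3 × √(30.3571×0.87857) = 30.3571 + 3 × 5.1644 = 45.8503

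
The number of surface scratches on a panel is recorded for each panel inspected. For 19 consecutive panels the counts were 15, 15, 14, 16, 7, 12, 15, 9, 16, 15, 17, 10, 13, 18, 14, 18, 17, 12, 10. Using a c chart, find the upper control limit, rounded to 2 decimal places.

c̄ = (15 + 15 + 14 + 16 + 7 + 12 + 15 + 9 + 16 + 15 + 17 + 10 + 13 + 18 + 14 + 18 + 17 + 12 + 10) / 19 = 263 / 19 = 13.8421
UCL = c̄ + 3√c̄ = 13.8421 + 3 × √13.8421 = 13.8421 + 3 × 3.7205 = 25.0036

25.00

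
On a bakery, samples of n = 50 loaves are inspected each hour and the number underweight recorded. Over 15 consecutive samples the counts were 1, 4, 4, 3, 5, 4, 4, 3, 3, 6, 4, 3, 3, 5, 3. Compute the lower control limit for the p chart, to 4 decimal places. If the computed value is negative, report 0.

0.0000

p̄ = Σdᵢ / (k·n) = 55 / (15 × 50) = 0.07333
LCL = p̄ − 3·√(p̄(1−p̄)/n) = 0.07333 − 3 × 0.03687 = -0.03727 → 0 (negative, so LCL = 0)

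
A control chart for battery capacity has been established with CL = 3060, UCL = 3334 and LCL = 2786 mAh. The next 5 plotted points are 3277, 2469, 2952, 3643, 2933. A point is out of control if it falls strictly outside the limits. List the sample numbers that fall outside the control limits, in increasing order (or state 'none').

Compare each point to [2786, 3334]: sample 2 = 2469 < LCL; sample 4 = 3643 > UCL.

2, 4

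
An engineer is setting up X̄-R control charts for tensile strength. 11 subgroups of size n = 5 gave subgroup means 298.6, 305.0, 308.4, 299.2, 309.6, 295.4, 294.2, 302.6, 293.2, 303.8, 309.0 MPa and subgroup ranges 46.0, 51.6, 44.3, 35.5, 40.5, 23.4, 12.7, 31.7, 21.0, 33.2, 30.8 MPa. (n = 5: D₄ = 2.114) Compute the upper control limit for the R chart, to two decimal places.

R̄ = (46.0 + 51.6 + 44.3 + 35.5 + 40.5 + 23.4 + 12.7 + 31.7 + 21.0 + 33.2 + 30.8) / 11 = 370.7000 / 11 = 33.7000
UCL_R = D₄·R̄ = 2.114 × 33.7000 = 71.2418

71.24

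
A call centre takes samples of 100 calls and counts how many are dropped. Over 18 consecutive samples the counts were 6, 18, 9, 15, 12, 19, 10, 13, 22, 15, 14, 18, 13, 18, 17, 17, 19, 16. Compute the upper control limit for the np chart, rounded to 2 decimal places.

25.78

p̄ = Σdᵢ / (k·n) = 271 / (18 × 100) = 0.15056
UCL = np̄ + 3·√(np̄(1−p̄)) = 15.0556 + 3 × √(15.0556×0.84944) = 15.0556 + 3 × 3.5762 = 25.7840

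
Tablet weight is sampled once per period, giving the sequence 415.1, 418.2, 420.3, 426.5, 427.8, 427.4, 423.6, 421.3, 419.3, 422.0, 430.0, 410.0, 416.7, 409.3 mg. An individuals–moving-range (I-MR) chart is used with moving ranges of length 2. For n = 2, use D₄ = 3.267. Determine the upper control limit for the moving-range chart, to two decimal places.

Moving ranges: 3.1, 2.1, 6.2, 1.3, 0.4, 3.8, 2.3, 2.0, 2.7, 8.0, 20.0, 6.7, 7.4; M̄R̄ = 66.0000 / 13 = 5.0769
UCL_MR = D₄·M̄R̄ = 3.267 × 5.0769 = 16.5863

16.59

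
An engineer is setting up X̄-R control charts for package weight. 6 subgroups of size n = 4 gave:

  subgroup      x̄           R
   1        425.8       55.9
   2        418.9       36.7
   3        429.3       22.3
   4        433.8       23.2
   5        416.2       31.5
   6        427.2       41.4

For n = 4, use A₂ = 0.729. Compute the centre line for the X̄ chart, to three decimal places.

X̄̄ = (425.8 + 418.9 + 429.3 + 433.8 + 416.2 + 427.2) / 6 = 2551.2000 / 6 = 425.2000
CL = X̄̄ = 425.2000

425.200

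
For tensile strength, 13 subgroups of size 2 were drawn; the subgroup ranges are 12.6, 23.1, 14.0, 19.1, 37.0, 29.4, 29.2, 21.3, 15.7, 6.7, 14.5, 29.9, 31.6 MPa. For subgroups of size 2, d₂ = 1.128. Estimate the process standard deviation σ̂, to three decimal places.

19.374

R̄ = (12.6 + 23.1 + 14.0 + 19.1 + 37.0 + 29.4 + 29.2 + 21.3 + 15.7 + 6.7 + 14.5 + 29.9 + 31.6) / 13 = 21.8538
σ̂ = R̄ / d₂ = 21.8538 / 1.128 = 19.3740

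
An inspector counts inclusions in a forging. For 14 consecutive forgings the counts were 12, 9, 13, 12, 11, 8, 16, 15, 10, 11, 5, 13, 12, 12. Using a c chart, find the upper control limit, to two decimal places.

21.47

c̄ = (12 + 9 + 13 + 12 + 11 + 8 + 16 + 15 + 10 + 11 + 5 + 13 + 12 + 12) / 14 = 159 / 14 = 11.3571
UCL = c̄ + 3√c̄ = 11.3571 + 3 × √11.3571 = 11.3571 + 3 × 3.3700 = 21.4673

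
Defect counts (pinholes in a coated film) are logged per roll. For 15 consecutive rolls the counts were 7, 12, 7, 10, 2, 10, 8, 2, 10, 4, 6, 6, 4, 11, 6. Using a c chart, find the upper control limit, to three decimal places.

c̄ = (7 + 12 + 7 + 10 + 2 + 10 + 8 + 2 + 10 + 4 + 6 + 6 + 4 + 11 + 6) / 15 = 105 / 15 = 7.0000
UCL = c̄ + 3√c̄ = 7.0000 + 3 × √7.0000 = 7.0000 + 3 × 2.6458 = 14.9373

14.937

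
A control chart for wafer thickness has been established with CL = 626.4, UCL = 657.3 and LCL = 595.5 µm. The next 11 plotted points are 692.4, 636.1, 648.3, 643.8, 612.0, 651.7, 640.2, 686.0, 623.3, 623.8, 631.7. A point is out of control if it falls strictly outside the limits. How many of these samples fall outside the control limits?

Compare each point to [595.5, 657.3]: sample 1 = 692.4 > UCL; sample 8 = 686.0 > UCL.

2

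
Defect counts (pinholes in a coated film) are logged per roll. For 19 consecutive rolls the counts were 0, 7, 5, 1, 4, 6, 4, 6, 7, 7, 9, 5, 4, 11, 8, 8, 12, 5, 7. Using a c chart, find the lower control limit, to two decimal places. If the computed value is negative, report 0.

c̄ = (0 + 7 + 5 + 1 + 4 + 6 + 4 + 6 + 7 + 7 + 9 + 5 + 4 + 11 + 8 + 8 + 12 + 5 + 7) / 19 = 116 / 19 = 6.1053
LCL = c̄ − 3√c̄ = 6.1053 − 3 × 2.4709 = -1.3074 → 0 (cannot be negative)

0.00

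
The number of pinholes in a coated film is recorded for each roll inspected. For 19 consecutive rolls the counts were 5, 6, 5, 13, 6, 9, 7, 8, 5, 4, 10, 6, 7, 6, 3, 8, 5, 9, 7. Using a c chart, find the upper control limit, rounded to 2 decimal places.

14.61

c̄ = (5 + 6 + 5 + 13 + 6 + 9 + 7 + 8 + 5 + 4 + 10 + 6 + 7 + 6 + 3 + 8 + 5 + 9 + 7) / 19 = 129 / 19 = 6.7895
UCL = c̄ + 3√c̄ = 6.7895 + 3 × √6.7895 = 6.7895 + 3 × 2.6057 = 14.6065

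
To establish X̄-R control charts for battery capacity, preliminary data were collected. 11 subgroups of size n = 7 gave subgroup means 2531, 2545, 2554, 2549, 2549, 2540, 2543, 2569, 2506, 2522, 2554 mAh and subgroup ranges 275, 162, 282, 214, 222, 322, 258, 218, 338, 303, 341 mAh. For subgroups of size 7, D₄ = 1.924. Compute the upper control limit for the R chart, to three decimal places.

513.358

R̄ = (275 + 162 + 282 + 214 + 222 + 322 + 258 + 218 + 338 + 303 + 341) / 11 = 2935.0000 / 11 = 266.8182
UCL_R = D₄·R̄ = 1.924 × 266.8182 = 513.3582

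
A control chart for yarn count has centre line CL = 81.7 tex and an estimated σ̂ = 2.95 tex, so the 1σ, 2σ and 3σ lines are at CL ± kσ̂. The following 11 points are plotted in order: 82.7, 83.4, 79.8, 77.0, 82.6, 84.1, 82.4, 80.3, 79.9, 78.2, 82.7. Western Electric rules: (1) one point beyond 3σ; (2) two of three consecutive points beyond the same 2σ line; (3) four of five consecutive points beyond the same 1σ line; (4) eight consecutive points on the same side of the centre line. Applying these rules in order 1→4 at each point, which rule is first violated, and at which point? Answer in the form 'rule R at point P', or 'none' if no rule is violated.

none

Zone of each point (C = within 1σ̂, B = 1σ̂–2σ̂, A = 2σ̂–3σ̂, * = beyond 3σ̂; sign = side of CL): 1:+C, 2:+C, 3:-C, 4:-B, 5:+C, 6:+C, 7:+C, 8:-C, 9:-C, 10:-B, 11:+C
No rule fires across all 11 points.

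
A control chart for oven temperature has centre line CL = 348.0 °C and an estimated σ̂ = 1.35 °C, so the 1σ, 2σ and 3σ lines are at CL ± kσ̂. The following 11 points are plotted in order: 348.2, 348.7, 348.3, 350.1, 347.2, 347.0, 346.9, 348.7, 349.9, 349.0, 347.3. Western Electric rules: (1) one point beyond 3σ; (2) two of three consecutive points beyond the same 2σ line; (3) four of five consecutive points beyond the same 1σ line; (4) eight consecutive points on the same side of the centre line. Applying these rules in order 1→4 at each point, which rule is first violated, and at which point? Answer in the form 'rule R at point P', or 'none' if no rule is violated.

Zone of each point (C = within 1σ̂, B = 1σ̂–2σ̂, A = 2σ̂–3σ̂, * = beyond 3σ̂; sign = side of CL): 1:+C, 2:+C, 3:+C, 4:+B, 5:-C, 6:-C, 7:-C, 8:+C, 9:+B, 10:+C, 11:-C
No rule fires across all 11 points.

none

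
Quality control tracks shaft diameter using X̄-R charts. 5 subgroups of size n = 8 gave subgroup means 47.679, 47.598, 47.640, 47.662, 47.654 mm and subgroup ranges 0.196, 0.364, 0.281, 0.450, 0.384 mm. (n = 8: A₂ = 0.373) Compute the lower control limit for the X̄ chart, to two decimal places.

X̄̄ = (47.679 + 47.598 + 47.640 + 47.662 + 47.654) / 5 = 238.2330 / 5 = 47.6466
R̄ = (0.196 + 0.364 + 0.281 + 0.450 + 0.384) / 5 = 1.6750 / 5 = 0.3350
LCL = X̄̄ − A₂·R̄ = 47.6466 − 0.373 × 0.3350 = 47.5216

47.52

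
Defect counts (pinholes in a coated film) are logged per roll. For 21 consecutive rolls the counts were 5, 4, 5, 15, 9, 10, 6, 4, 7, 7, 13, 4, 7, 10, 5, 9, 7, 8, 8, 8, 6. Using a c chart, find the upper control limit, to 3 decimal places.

c̄ = (5 + 4 + 5 + 15 + 9 + 10 + 6 + 4 + 7 + 7 + 13 + 4 + 7 + 10 + 5 + 9 + 7 + 8 + 8 + 8 + 6) / 21 = 157 / 21 = 7.4762
UCL = c̄ + 3√c̄ = 7.4762 + 3 × √7.4762 = 7.4762 + 3 × 2.7343 = 15.6790

15.679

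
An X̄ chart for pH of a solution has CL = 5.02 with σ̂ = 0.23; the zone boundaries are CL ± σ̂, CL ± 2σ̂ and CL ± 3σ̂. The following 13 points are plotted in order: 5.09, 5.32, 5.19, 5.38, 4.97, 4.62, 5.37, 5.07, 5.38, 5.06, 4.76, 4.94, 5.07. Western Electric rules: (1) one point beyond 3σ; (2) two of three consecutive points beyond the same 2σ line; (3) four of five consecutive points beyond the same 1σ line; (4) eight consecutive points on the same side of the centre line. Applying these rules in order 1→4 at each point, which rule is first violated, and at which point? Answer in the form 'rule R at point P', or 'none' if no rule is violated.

Zone of each point (C = within 1σ̂, B = 1σ̂–2σ̂, A = 2σ̂–3σ̂, * = beyond 3σ̂; sign = side of CL): 1:+C, 2:+B, 3:+C, 4:+B, 5:-C, 6:-B, 7:+B, 8:+C, 9:+B, 10:+C, 11:-B, 12:-C, 13:+C
No rule fires across all 13 points.

none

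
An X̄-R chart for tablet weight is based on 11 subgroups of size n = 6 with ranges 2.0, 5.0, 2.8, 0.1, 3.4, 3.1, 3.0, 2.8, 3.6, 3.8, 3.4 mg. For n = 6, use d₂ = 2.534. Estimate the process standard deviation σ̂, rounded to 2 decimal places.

1.18

R̄ = (2.0 + 5.0 + 2.8 + 0.1 + 3.4 + 3.1 + 3.0 + 2.8 + 3.6 + 3.8 + 3.4) / 11 = 3.0000
σ̂ = R̄ / d₂ = 3.0000 / 2.534 = 1.1839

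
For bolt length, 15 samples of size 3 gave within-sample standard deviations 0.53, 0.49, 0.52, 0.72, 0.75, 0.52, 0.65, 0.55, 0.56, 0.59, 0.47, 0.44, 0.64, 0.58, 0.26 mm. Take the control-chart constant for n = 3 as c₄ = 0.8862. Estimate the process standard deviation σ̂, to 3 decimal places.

s̄ = (0.53 + 0.49 + 0.52 + 0.72 + 0.75 + 0.52 + 0.65 + 0.55 + 0.56 + 0.59 + 0.47 + 0.44 + 0.64 + 0.58 + 0.26) / 15 = 0.5513
σ̂ = s̄ / c₄ = 0.5513 / 0.8862 = 0.6221

0.622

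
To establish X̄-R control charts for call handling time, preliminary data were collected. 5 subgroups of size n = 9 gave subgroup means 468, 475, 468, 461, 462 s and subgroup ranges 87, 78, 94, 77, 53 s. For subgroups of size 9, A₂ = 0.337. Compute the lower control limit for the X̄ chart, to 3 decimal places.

440.581

X̄̄ = (468 + 475 + 468 + 461 + 462) / 5 = 2334.0000 / 5 = 466.8000
R̄ = (87 + 78 + 94 + 77 + 53) / 5 = 389.0000 / 5 = 77.8000
LCL = X̄̄ − A₂·R̄ = 466.8000 − 0.337 × 77.8000 = 440.5814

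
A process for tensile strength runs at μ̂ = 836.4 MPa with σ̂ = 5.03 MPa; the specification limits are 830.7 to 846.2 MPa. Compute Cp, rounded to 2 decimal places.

Cp = (USL − LSL) / (6σ̂) = (846.2 − 830.7) / (6 × 5.03) = 15.5000 / 30.1800 = 0.5136

0.51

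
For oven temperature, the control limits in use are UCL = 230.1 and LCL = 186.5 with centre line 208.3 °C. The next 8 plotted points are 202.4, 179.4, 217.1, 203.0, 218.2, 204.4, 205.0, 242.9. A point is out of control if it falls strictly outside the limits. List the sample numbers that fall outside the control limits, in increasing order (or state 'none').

2, 8

Compare each point to [186.5, 230.1]: sample 2 = 179.4 < LCL; sample 8 = 242.9 > UCL.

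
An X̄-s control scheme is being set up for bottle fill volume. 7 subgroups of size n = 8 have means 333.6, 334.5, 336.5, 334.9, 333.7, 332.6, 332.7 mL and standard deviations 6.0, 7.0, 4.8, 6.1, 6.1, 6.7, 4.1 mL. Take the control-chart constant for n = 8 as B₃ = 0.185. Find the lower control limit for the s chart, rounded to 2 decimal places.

s̄ = (6.0 + 7.0 + 4.8 + 6.1 + 6.1 + 6.7 + 4.1) / 7 = 5.8286
LCL_s = B₃·s̄ = 0.185 × 5.8286 = 1.0783

1.08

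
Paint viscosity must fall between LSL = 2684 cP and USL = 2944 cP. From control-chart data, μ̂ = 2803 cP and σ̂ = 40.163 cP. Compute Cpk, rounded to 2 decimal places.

0.99

Cpu = (USL − μ̂) / (3σ̂) = (2944 − 2803) / (3 × 40.163) = 1.1702; Cpl = (μ̂ − LSL) / (3σ̂) = (2803 − 2684) / (3 × 40.163) = 0.9876; Cpk = min(Cpu, Cpl) = 0.9876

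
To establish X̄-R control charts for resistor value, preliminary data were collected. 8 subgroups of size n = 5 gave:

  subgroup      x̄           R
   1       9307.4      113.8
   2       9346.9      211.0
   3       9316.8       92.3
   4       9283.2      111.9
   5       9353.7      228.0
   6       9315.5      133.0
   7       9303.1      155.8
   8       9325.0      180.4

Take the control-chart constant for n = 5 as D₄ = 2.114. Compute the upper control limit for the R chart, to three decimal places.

R̄ = (113.8 + 211.0 + 92.3 + 111.9 + 228.0 + 133.0 + 155.8 + 180.4) / 8 = 1226.2000 / 8 = 153.2750
UCL_R = D₄·R̄ = 2.114 × 153.2750 = 324.0233

324.023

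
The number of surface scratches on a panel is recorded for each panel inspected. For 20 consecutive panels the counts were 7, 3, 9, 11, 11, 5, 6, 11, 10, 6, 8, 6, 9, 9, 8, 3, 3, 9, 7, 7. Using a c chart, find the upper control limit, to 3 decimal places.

c̄ = (7 + 3 + 9 + 11 + 11 + 5 + 6 + 11 + 10 + 6 + 8 + 6 + 9 + 9 + 8 + 3 + 3 + 9 + 7 + 7) / 20 = 148 / 20 = 7.4000
UCL = c̄ + 3√c̄ = 7.4000 + 3 × √7.4000 = 7.4000 + 3 × 2.7203 = 15.5609

15.561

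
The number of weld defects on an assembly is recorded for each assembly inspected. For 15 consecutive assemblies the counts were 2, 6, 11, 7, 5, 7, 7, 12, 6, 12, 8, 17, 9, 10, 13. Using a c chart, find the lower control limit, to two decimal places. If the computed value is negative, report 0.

0.00

c̄ = (2 + 6 + 11 + 7 + 5 + 7 + 7 + 12 + 6 + 12 + 8 + 17 + 9 + 10 + 13) / 15 = 132 / 15 = 8.8000
LCL = c̄ − 3√c̄ = 8.8000 − 3 × 2.9665 = -0.0994 → 0 (cannot be negative)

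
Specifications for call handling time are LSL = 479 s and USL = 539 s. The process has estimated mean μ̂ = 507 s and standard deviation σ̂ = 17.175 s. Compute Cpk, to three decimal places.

Cpu = (USL − μ̂) / (3σ̂) = (539 − 507) / (3 × 17.175) = 0.6211; Cpl = (μ̂ − LSL) / (3σ̂) = (507 − 479) / (3 × 17.175) = 0.5434; Cpk = min(Cpu, Cpl) = 0.5434

0.543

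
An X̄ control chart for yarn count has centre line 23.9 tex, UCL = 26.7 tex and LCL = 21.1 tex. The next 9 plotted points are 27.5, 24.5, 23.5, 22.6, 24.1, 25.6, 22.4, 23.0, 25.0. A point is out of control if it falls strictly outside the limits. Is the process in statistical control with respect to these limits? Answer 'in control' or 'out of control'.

out of control

Compare each point to [21.1, 26.7]: sample 1 = 27.5 > UCL.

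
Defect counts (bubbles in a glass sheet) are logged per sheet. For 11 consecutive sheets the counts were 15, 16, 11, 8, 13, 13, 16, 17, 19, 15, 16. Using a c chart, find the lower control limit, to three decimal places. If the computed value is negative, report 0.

c̄ = (15 + 16 + 11 + 8 + 13 + 13 + 16 + 17 + 19 + 15 + 16) / 11 = 159 / 11 = 14.4545
LCL = c̄ − 3√c̄ = 14.4545 − 3 × 3.8019 = 3.0488

3.049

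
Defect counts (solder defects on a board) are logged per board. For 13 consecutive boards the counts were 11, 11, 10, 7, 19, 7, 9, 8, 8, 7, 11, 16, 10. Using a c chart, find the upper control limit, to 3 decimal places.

c̄ = (11 + 11 + 10 + 7 + 19 + 7 + 9 + 8 + 8 + 7 + 11 + 16 + 10) / 13 = 134 / 13 = 10.3077
UCL = c̄ + 3√c̄ = 10.3077 + 3 × √10.3077 = 10.3077 + 3 × 3.2106 = 19.9394

19.939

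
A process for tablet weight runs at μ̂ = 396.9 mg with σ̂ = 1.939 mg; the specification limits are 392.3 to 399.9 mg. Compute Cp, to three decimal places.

0.653

Cp = (USL − LSL) / (6σ̂) = (399.9 − 392.3) / (6 × 1.939) = 7.6000 / 11.6340 = 0.6533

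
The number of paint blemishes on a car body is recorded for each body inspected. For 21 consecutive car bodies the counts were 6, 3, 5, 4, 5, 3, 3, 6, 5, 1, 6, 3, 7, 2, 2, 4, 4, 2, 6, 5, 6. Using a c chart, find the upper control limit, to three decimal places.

c̄ = (6 + 3 + 5 + 4 + 5 + 3 + 3 + 6 + 5 + 1 + 6 + 3 + 7 + 2 + 2 + 4 + 4 + 2 + 6 + 5 + 6) / 21 = 88 / 21 = 4.1905
UCL = c̄ + 3√c̄ = 4.1905 + 3 × √4.1905 = 4.1905 + 3 × 2.0471 = 10.3317

10.332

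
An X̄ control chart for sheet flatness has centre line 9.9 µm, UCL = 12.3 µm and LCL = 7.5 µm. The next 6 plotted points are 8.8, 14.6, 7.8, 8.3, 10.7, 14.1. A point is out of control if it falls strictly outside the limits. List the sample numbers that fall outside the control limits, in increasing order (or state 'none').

2, 6

Compare each point to [7.5, 12.3]: sample 2 = 14.6 > UCL; sample 6 = 14.1 > UCL.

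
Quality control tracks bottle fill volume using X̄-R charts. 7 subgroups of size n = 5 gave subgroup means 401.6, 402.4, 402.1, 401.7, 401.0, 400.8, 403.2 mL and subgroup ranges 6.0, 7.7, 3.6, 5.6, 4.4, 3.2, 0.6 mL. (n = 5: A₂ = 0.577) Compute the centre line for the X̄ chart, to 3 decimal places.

401.829

X̄̄ = (401.6 + 402.4 + 402.1 + 401.7 + 401.0 + 400.8 + 403.2) / 7 = 2812.8000 / 7 = 401.8286
CL = X̄̄ = 401.8286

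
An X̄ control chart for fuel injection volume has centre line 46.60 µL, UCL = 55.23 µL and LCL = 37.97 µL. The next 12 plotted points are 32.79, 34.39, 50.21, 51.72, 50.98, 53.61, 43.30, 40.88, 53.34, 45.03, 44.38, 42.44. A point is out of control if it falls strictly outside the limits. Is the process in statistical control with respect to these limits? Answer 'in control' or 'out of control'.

out of control

Compare each point to [37.97, 55.23]: sample 1 = 32.79 < LCL; sample 2 = 34.39 < LCL.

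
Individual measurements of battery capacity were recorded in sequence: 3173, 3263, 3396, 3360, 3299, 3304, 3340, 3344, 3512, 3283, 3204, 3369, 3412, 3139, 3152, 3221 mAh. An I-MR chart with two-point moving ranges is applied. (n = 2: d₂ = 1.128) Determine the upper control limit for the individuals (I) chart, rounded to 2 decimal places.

3547.12

X̄ = (3173 + 3263 + 3396 + 3360 + 3299 + 3304 + 3340 + 3344 + 3512 + 3283 + 3204 + 3369 + 3412 + 3139 + 3152 + 3221) / 16 = 3298.1875
Moving ranges: 90, 133, 36, 61, 5, 36, 4, 168, 229, 79, 165, 43, 273, 13, 69; M̄R̄ = 1404.0000 / 15 = 93.6000
UCL = X̄ + 3·M̄R̄/d₂ = 3298.1875 + 3 × 93.6000 / 1.128 = 3547.1237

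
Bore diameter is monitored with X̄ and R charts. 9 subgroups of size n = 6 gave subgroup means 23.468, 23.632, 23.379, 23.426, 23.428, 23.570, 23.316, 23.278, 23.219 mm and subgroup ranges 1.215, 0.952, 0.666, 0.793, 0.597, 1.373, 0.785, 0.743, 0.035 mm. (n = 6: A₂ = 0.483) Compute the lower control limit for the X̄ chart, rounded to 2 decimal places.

23.03

X̄̄ = (23.468 + 23.632 + 23.379 + 23.426 + 23.428 + 23.570 + 23.316 + 23.278 + 23.219) / 9 = 210.7160 / 9 = 23.4129
R̄ = (1.215 + 0.952 + 0.666 + 0.793 + 0.597 + 1.373 + 0.785 + 0.743 + 0.035) / 9 = 7.1590 / 9 = 0.7954
LCL = X̄̄ − A₂·R̄ = 23.4129 − 0.483 × 0.7954 = 23.0287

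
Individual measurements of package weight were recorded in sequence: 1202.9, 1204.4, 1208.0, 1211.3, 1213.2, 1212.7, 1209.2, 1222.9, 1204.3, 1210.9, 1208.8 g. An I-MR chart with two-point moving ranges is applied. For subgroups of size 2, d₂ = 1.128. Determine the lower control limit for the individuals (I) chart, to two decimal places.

X̄ = (1202.9 + 1204.4 + 1208.0 + 1211.3 + 1213.2 + 1212.7 + 1209.2 + 1222.9 + 1204.3 + 1210.9 + 1208.8) / 11 = 1209.8727
Moving ranges: 1.5, 3.6, 3.3, 1.9, 0.5, 3.5, 13.7, 18.6, 6.6, 2.1; M̄R̄ = 55.3000 / 10 = 5.5300
LCL = X̄ − 3·M̄R̄/d₂ = 1209.8727 − 3 × 5.5300 / 1.128 = 1195.1653

1195.17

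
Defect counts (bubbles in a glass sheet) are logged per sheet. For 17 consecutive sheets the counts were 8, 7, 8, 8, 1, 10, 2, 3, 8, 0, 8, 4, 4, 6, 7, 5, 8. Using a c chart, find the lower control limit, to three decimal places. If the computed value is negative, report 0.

0.000

c̄ = (8 + 7 + 8 + 8 + 1 + 10 + 2 + 3 + 8 + 0 + 8 + 4 + 4 + 6 + 7 + 5 + 8) / 17 = 97 / 17 = 5.7059
LCL = c̄ − 3√c̄ = 5.7059 − 3 × 2.3887 = -1.4602 → 0 (cannot be negative)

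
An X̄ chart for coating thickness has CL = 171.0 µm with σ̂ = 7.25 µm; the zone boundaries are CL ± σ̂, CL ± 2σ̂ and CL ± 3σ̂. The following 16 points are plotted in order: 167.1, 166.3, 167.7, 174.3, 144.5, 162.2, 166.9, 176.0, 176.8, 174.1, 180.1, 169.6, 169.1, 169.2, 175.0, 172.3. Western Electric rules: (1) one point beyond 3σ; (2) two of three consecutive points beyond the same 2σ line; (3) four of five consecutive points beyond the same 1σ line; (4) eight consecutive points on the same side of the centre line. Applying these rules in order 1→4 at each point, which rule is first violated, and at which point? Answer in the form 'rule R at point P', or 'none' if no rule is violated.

Zone of each point (C = within 1σ̂, B = 1σ̂–2σ̂, A = 2σ̂–3σ̂, * = beyond 3σ̂; sign = side of CL): 1:-C, 2:-C, 3:-C, 4:+C, 5:-*, 6:-B, 7:-C, 8:+C, 9:+C, 10:+C, 11:+B, 12:-C, 13:-C, 14:-C, 15:+C, 16:+C
Rule 1 (one point beyond the 3σ limits) is satisfied at point 5.

rule 1 at point 5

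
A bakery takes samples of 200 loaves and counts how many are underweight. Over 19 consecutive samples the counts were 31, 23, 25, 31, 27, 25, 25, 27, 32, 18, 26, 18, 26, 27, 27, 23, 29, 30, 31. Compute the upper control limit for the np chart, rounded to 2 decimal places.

p̄ = Σdᵢ / (k·n) = 501 / (19 × 200) = 0.13184
UCL = np̄ + 3·√(np̄(1−p̄)) = 26.3684 + 3 × √(26.3684×0.86816) = 26.3684 + 3 × 4.7846 = 40.7221

40.72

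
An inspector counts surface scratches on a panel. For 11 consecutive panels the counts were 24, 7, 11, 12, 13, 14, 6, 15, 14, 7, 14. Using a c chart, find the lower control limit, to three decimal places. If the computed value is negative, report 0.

c̄ = (24 + 7 + 11 + 12 + 13 + 14 + 6 + 15 + 14 + 7 + 14) / 11 = 137 / 11 = 12.4545
LCL = c̄ − 3√c̄ = 12.4545 − 3 × 3.5291 = 1.8672

1.867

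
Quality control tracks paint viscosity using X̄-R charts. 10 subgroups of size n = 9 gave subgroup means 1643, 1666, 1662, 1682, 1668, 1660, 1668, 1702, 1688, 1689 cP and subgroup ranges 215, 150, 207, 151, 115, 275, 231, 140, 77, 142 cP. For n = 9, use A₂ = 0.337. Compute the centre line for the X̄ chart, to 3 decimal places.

X̄̄ = (1643 + 1666 + 1662 + 1682 + 1668 + 1660 + 1668 + 1702 + 1688 + 1689) / 10 = 16728.0000 / 10 = 1672.8000
CL = X̄̄ = 1672.8000

1672.800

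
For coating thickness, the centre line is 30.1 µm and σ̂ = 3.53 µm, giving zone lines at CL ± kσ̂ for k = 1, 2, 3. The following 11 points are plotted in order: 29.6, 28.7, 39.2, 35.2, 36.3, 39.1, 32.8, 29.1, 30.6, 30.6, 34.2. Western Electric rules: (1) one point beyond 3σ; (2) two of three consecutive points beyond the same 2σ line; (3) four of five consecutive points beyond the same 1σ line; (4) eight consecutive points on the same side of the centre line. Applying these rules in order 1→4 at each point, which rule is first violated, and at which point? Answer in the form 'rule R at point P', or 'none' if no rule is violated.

Zone of each point (C = within 1σ̂, B = 1σ̂–2σ̂, A = 2σ̂–3σ̂, * = beyond 3σ̂; sign = side of CL): 1:-C, 2:-C, 3:+A, 4:+B, 5:+B, 6:+A, 7:+C, 8:-C, 9:+C, 10:+C, 11:+B
Rule 3 (four of five consecutive points beyond the same 1σ limit) is satisfied at point 6.

rule 3 at point 6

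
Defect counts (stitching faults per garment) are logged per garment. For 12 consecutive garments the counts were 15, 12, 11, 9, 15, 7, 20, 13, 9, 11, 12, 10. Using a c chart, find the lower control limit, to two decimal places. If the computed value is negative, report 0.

c̄ = (15 + 12 + 11 + 9 + 15 + 7 + 20 + 13 + 9 + 11 + 12 + 10) / 12 = 144 / 12 = 12.0000
LCL = c̄ − 3√c̄ = 12.0000 − 3 × 3.4641 = 1.6077

1.61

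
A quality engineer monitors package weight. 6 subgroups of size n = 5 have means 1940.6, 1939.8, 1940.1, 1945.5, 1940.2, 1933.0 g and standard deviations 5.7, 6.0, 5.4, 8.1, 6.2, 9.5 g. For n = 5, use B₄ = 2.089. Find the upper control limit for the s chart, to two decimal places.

14.24

s̄ = (5.7 + 6.0 + 5.4 + 8.1 + 6.2 + 9.5) / 6 = 6.8167
UCL_s = B₄·s̄ = 2.089 × 6.8167 = 14.2400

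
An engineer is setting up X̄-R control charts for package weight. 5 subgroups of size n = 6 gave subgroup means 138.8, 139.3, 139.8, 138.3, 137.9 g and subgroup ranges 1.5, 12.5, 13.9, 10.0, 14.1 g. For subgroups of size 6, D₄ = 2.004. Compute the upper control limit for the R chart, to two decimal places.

R̄ = (1.5 + 12.5 + 13.9 + 10.0 + 14.1) / 5 = 52.0000 / 5 = 10.4000
UCL_R = D₄·R̄ = 2.004 × 10.4000 = 20.8416

20.84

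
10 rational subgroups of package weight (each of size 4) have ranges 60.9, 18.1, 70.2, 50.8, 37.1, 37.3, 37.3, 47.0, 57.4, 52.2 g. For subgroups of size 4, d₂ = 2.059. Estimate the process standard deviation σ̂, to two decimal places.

R̄ = (60.9 + 18.1 + 70.2 + 50.8 + 37.1 + 37.3 + 37.3 + 47.0 + 57.4 + 52.2) / 10 = 46.8300
σ̂ = R̄ / d₂ = 46.8300 / 2.059 = 22.7441

22.74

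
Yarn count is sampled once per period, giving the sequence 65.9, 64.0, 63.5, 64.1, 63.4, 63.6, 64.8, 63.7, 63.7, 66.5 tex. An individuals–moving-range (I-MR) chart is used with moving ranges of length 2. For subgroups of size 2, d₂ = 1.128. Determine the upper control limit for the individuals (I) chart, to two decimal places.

X̄ = (65.9 + 64.0 + 63.5 + 64.1 + 63.4 + 63.6 + 64.8 + 63.7 + 63.7 + 66.5) / 10 = 64.3200
Moving ranges: 1.9, 0.5, 0.6, 0.7, 0.2, 1.2, 1.1, 0.0, 2.8; M̄R̄ = 9.0000 / 9 = 1.0000
UCL = X̄ + 3·M̄R̄/d₂ = 64.3200 + 3 × 1.0000 / 1.128 = 66.9796

66.98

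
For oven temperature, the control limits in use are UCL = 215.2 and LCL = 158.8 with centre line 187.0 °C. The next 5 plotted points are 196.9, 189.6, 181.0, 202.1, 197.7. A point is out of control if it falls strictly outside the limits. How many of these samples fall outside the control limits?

All 5 points lie within [158.8, 215.2].

0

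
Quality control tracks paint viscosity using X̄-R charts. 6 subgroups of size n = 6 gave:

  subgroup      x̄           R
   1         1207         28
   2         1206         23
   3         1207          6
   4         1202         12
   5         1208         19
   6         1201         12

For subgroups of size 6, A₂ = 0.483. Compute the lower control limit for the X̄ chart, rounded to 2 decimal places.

X̄̄ = (1207 + 1206 + 1207 + 1202 + 1208 + 1201) / 6 = 7231.0000 / 6 = 1205.1667
R̄ = (28 + 23 + 6 + 12 + 19 + 12) / 6 = 100.0000 / 6 = 16.6667
LCL = X̄̄ − A₂·R̄ = 1205.1667 − 0.483 × 16.6667 = 1197.1167

1197.12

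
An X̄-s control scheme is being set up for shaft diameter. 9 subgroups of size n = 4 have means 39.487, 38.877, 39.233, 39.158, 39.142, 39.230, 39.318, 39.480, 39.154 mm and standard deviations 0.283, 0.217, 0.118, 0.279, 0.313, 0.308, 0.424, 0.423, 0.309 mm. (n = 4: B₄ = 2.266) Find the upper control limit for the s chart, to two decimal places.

s̄ = (0.283 + 0.217 + 0.118 + 0.279 + 0.313 + 0.308 + 0.424 + 0.423 + 0.309) / 9 = 0.2971
UCL_s = B₄·s̄ = 2.266 × 0.2971 = 0.6733

0.67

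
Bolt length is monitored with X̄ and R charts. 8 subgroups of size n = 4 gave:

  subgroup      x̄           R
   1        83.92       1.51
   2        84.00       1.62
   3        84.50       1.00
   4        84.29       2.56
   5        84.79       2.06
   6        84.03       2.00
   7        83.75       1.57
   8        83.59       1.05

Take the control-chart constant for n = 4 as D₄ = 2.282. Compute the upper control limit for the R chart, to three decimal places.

3.814

R̄ = (1.51 + 1.62 + 1.00 + 2.56 + 2.06 + 2.00 + 1.57 + 1.05) / 8 = 13.3700 / 8 = 1.6713
UCL_R = D₄·R̄ = 2.282 × 1.6713 = 3.8138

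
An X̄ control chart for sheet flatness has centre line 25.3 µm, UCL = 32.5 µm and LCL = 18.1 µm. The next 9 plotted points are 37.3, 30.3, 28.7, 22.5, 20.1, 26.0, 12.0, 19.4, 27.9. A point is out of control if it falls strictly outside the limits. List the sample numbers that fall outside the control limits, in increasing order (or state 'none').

Compare each point to [18.1, 32.5]: sample 1 = 37.3 > UCL; sample 7 = 12.0 < LCL.

1, 7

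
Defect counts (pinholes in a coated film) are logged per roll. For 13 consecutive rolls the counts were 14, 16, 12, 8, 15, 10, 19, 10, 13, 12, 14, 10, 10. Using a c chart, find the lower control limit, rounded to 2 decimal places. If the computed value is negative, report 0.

c̄ = (14 + 16 + 12 + 8 + 15 + 10 + 19 + 10 + 13 + 12 + 14 + 10 + 10) / 13 = 163 / 13 = 12.5385
LCL = c̄ − 3√c̄ = 12.5385 − 3 × 3.5410 = 1.9156

1.92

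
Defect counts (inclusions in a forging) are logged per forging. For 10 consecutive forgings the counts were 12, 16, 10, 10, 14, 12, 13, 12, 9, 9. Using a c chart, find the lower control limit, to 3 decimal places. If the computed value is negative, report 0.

c̄ = (12 + 16 + 10 + 10 + 14 + 12 + 13 + 12 + 9 + 9) / 10 = 117 / 10 = 11.7000
LCL = c̄ − 3√c̄ = 11.7000 − 3 × 3.4205 = 1.4384

1.438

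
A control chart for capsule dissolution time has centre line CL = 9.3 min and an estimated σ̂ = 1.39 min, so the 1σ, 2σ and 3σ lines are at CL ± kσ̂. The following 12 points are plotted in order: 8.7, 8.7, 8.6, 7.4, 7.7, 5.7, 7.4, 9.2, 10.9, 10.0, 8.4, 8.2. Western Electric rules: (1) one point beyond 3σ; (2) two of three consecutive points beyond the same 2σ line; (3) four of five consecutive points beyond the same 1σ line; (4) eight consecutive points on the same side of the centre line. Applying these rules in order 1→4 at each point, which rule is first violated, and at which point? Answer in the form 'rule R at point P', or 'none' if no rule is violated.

Zone of each point (C = within 1σ̂, B = 1σ̂–2σ̂, A = 2σ̂–3σ̂, * = beyond 3σ̂; sign = side of CL): 1:-C, 2:-C, 3:-C, 4:-B, 5:-B, 6:-A, 7:-B, 8:-C, 9:+B, 10:+C, 11:-C, 12:-C
Rule 3 (four of five consecutive points beyond the same 1σ limit) is satisfied at point 7.

rule 3 at point 7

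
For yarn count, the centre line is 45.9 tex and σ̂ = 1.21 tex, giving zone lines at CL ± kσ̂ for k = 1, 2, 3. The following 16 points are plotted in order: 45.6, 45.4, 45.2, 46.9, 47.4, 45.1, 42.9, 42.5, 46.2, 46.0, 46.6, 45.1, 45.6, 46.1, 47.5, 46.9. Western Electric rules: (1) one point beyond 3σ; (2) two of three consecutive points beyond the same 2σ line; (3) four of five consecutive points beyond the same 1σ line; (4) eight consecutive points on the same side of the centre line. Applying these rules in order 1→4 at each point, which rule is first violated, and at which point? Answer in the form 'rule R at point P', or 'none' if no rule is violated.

rule 2 at point 8

Zone of each point (C = within 1σ̂, B = 1σ̂–2σ̂, A = 2σ̂–3σ̂, * = beyond 3σ̂; sign = side of CL): 1:-C, 2:-C, 3:-C, 4:+C, 5:+B, 6:-C, 7:-A, 8:-A, 9:+C, 10:+C, 11:+C, 12:-C, 13:-C, 14:+C, 15:+B, 16:+C
Rule 2 (two of three consecutive points beyond the same 2σ limit) is satisfied at point 8.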